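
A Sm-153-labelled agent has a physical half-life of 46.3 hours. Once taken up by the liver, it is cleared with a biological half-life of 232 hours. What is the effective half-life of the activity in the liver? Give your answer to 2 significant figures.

39 hours

1/t_eff = 1/t_phys + 1/t_biol = 1/46.3 + 1/232 = 0.025909 per hour.
t_eff = 46.3 × 232 / (46.3 + 232) ≈ 38.597 hours.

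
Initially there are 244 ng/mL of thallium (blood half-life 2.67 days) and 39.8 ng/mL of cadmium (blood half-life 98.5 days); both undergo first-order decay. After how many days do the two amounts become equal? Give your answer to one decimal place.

7.2 days

Set 244·(1/2)^(t/2.67) = 39.8·(1/2)^(t/98.5).
Taking log₂: log₂(244/39.8) = t·(1/2.67 − 1/98.5).
log₂(6.1307) = 2.616; 1/2.67 − 1/98.5 = 0.36438.
t = 2.616 / 0.36438 ≈ 7.1794 days.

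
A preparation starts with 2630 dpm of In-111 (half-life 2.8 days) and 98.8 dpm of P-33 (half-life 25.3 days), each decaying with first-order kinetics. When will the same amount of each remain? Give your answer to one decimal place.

Set 2630·(1/2)^(t/2.8) = 98.8·(1/2)^(t/25.3).
Taking log₂: log₂(2630/98.8) = t·(1/2.8 − 1/25.3).
log₂(26.619) = 4.7344; 1/2.8 − 1/25.3 = 0.31762.
t = 4.7344 / 0.31762 ≈ 14.906 days.

14.9 days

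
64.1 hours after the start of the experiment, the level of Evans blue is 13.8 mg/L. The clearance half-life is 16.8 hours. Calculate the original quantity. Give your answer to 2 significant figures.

Number of half-lives elapsed: n = 64.1/16.8 ≈ 3.8155.
A₀ = A × 2^n = 13.8 × 2^3.8155 = 13.8 × 14.079 ≈ 194.29 mg/L.

190 mg/L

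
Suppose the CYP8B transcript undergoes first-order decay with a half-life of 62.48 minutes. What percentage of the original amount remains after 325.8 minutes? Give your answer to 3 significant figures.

n = 325.8/62.48 ≈ 5.2145 half-lives.
Fraction remaining = (1/2)^5.2145 ≈ 0.026933, i.e. 2.6933%.

2.69%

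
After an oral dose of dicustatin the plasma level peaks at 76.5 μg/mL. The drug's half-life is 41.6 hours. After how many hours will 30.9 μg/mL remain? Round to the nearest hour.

54 hours

Fraction remaining = 30.9/76.5 ≈ 0.40392.
n = log₂(76.5/30.9) = ln(2.4757)/ln 2 ≈ 1.3079 half-lives.
t = n × t½ = 1.3079 × 41.6 ≈ 54.407 hours.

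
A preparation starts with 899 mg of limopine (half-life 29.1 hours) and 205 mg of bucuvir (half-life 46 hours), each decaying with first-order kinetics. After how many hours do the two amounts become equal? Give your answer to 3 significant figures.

Set 899·(1/2)^(t/29.1) = 205·(1/2)^(t/46).
Taking log₂: log₂(899/205) = t·(1/29.1 − 1/46).
log₂(4.3854) = 2.1327; 1/29.1 − 1/46 = 0.012625.
t = 2.1327 / 0.012625 ≈ 168.92 hours.

169 hours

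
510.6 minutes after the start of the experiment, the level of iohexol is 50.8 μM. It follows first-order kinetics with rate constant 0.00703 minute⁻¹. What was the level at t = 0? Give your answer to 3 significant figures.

t½ = ln 2 / λ = 0.69315 / 0.00703 ≈ 98.598 minutes.
Number of half-lives elapsed: n = 510.6/98.598 ≈ 5.1786.
A₀ = A × 2^n = 50.8 × 2^5.1786 = 50.8 × 36.217 ≈ 1839.8 μM.

1840 μM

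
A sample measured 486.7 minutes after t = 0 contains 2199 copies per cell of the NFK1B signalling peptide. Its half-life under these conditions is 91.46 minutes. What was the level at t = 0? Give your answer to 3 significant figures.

Number of half-lives elapsed: n = 486.7/91.46 ≈ 5.3215.
A₀ = A × 2^n = 2199 × 2^5.3215 = 2199 × 39.987 ≈ 87931 copies per cell.

87900 copies per cell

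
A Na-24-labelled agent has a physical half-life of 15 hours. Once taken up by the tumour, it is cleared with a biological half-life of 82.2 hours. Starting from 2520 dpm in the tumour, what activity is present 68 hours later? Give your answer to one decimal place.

61.3 dpm

1/t_eff = 1/t_phys + 1/t_biol = 1/15 + 1/82.2 = 0.078832 per hour.
t_eff = 15 × 82.2 / (15 + 82.2) ≈ 12.685 hours.
Remaining = 2520 × (1/2)^(68/12.685) = 2520 × (1/2)^5.3606 ≈ 61.334 dpm.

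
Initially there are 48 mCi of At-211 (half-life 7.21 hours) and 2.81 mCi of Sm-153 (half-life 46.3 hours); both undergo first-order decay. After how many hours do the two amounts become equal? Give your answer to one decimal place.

35.0 hours

Set 48·(1/2)^(t/7.21) = 2.81·(1/2)^(t/46.3).
Taking log₂: log₂(48/2.81) = t·(1/7.21 − 1/46.3).
log₂(17.082) = 4.0944; 1/7.21 − 1/46.3 = 0.1171.
t = 4.0944 / 0.1171 ≈ 34.966 hours.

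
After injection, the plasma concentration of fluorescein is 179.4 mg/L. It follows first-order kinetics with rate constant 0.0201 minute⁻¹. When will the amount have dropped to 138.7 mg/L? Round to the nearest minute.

t½ = ln 2 / λ = 0.69315 / 0.0201 ≈ 34.485 minutes.
Fraction remaining = 138.7/179.4 ≈ 0.77313.
n = log₂(179.4/138.7) = ln(1.2934)/ln 2 ≈ 0.37121 half-lives.
t = n × t½ = 0.37121 × 34.485 ≈ 12.801 minutes.

13 minutes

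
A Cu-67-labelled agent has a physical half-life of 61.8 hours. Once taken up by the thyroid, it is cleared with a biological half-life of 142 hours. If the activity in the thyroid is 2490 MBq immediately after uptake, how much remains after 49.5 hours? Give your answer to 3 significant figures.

1120 MBq

1/t_eff = 1/t_phys + 1/t_biol = 1/61.8 + 1/142 = 0.023223 per hour.
t_eff = 61.8 × 142 / (61.8 + 142) ≈ 43.06 hours.
Remaining = 2490 × (1/2)^(49.5/43.06) = 2490 × (1/2)^1.1496 ≈ 1122.4 MBq.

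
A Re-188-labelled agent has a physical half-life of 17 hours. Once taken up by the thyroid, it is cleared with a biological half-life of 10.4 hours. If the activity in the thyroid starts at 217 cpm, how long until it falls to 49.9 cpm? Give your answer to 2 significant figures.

14 hours

1/t_eff = 1/t_phys + 1/t_biol = 1/17 + 1/10.4 = 0.15498 per hour.
t_eff = 17 × 10.4 / (17 + 10.4) ≈ 6.4526 hours.
n = log₂(217/49.9) ≈ 2.1206; t = 2.1206 × 6.4526 ≈ 13.683 hours.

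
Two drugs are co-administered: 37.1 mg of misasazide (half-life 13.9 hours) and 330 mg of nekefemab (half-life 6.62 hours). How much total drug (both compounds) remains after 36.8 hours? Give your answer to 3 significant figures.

misasazide: 37.1 × (1/2)^(36.8/13.9) = 37.1 × (1/2)^2.6475 ≈ 5.9211 mg.
nekefemab: 330 × (1/2)^(36.8/6.62) = 330 × (1/2)^5.5589 ≈ 7.0003 mg.
Total = 5.9211 + 7.0003 ≈ 12.921 mg.

12.9 mg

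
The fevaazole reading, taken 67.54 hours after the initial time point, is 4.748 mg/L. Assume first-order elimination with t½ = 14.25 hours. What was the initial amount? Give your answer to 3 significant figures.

Number of half-lives elapsed: n = 67.54/14.25 ≈ 4.7396.
A₀ = A × 2^n = 4.748 × 2^4.7396 = 4.748 × 26.716 ≈ 126.85 mg/L.

127 mg/L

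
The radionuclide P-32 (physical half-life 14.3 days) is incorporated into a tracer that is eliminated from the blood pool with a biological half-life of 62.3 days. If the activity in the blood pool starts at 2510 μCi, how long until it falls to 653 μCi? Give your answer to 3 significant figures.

1/t_eff = 1/t_phys + 1/t_biol = 1/14.3 + 1/62.3 = 0.085981 per day.
t_eff = 14.3 × 62.3 / (14.3 + 62.3) ≈ 11.63 days.
n = log₂(2510/653) ≈ 1.9425; t = 1.9425 × 11.63 ≈ 22.592 days.

22.6 days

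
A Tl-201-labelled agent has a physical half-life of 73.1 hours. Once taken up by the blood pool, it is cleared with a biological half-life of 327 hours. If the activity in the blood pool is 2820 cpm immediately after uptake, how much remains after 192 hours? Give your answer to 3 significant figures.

1/t_eff = 1/t_phys + 1/t_biol = 1/73.1 + 1/327 = 0.016738 per hour.
t_eff = 73.1 × 327 / (73.1 + 327) ≈ 59.744 hours.
Remaining = 2820 × (1/2)^(192/59.744) = 2820 × (1/2)^3.2137 ≈ 303.97 cpm.

304 cpm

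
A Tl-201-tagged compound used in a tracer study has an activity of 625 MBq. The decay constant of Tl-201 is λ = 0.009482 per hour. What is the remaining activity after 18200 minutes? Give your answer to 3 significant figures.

t½ = ln 2 / λ = 0.69315 / 0.009482 ≈ 73.101 hours.
Convert the elapsed time: 18200 minutes = 303.333 hours.
Number of half-lives: n = 303.333/73.101 ≈ 4.1495.
Remaining = 625 × (1/2)^4.1495 = 625 × 0.056348 ≈ 35.218 MBq.

35.2 MBq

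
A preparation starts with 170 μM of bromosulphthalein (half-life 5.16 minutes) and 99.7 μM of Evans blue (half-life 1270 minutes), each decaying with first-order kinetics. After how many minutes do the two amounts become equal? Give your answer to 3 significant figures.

3.99 minutes

Set 170·(1/2)^(t/5.16) = 99.7·(1/2)^(t/1270).
Taking log₂: log₂(170/99.7) = t·(1/5.16 − 1/1270).
log₂(1.7051) = 0.76987; 1/5.16 − 1/1270 = 0.19301.
t = 0.76987 / 0.19301 ≈ 3.9887 minutes.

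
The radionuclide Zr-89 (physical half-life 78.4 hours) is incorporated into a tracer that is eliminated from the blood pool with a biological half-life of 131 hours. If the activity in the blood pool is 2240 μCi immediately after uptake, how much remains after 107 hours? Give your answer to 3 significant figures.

1/t_eff = 1/t_phys + 1/t_biol = 1/78.4 + 1/131 = 0.020389 per hour.
t_eff = 78.4 × 131 / (78.4 + 131) ≈ 49.047 hours.
Remaining = 2240 × (1/2)^(107/49.047) = 2240 × (1/2)^2.1816 ≈ 493.77 μCi.

494 μCi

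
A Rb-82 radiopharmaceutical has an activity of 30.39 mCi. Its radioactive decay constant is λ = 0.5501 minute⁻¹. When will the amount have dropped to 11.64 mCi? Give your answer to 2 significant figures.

1.7 minutes

t½ = ln 2 / λ = 0.69315 / 0.5501 ≈ 1.26 minutes.
Fraction remaining = 11.64/30.39 ≈ 0.38302.
n = log₂(30.39/11.64) = ln(2.6108)/ln 2 ≈ 1.3845 half-lives.
t = n × t½ = 1.3845 × 1.26 ≈ 1.7445 minutes.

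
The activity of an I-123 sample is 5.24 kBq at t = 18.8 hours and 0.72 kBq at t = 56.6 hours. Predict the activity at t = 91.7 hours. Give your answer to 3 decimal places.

Over Δt = 56.6 − 18.8 = 37.8 hours, the level fell by a factor of 5.24/0.72 ≈ 7.2778.
n = log₂(7.2778) ≈ 2.8635 half-lives, so t½ = 37.8/2.8635 ≈ 13.201 hours.
From t = 56.6 to t = 91.7: 0.72 × (1/2)^((91.7−56.6)/13.201) ≈ 0.114 kBq.

0.114 kBq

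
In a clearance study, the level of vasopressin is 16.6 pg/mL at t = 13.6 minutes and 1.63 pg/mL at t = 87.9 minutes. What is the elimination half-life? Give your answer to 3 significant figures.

Over Δt = 87.9 − 13.6 = 74.3 minutes, the level fell by a factor of 16.6/1.63 ≈ 10.184.
n = log₂(10.184) ≈ 3.3482 half-lives, so t½ = 74.3/3.3482 ≈ 22.191 minutes.

22.2 minutes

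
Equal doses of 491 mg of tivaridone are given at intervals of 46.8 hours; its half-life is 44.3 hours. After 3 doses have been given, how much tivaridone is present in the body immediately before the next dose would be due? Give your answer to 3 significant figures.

404 mg

The 3 doses were given 140.4, 93.6, 46.8 hours ago.
Total = 491·(1/2)^(140.4/44.3) + 491·(1/2)^(93.6/44.3) + 491·(1/2)^(46.8/44.3)
      = 54.579 + 113.51 + 236.08 ≈ 404.17 mg.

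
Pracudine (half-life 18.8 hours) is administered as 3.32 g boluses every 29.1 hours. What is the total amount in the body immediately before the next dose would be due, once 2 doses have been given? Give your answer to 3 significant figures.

1.52 g

The 2 doses were given 58.2, 29.1 hours ago.
Total = 3.32·(1/2)^(58.2/18.8) + 3.32·(1/2)^(29.1/18.8)
      = 0.38835 + 1.1355 ≈ 1.5238 g.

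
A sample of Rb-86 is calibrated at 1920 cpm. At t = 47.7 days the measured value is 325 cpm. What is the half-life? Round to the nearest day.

A/A₀ = 325/1920 ≈ 0.16927.
n = log₂(5.9077) ≈ 2.5626 half-lives elapsed in 47.7 days.
t½ = 47.7/2.5626 ≈ 18.614 days.

19 days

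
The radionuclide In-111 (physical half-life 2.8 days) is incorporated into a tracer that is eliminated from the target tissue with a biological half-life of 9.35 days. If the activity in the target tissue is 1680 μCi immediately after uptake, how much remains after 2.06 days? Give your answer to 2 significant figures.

1/t_eff = 1/t_phys + 1/t_biol = 1/2.8 + 1/9.35 = 0.46409 per day.
t_eff = 2.8 × 9.35 / (2.8 + 9.35) ≈ 2.1547 days.
Remaining = 1680 × (1/2)^(2.06/2.1547) = 1680 × (1/2)^0.95604 ≈ 865.99 μCi.

870 μCi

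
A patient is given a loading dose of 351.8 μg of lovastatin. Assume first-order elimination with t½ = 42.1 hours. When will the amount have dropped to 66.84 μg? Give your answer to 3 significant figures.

Fraction remaining = 66.84/351.8 ≈ 0.18999.
n = log₂(351.8/66.84) = ln(5.2633)/ln 2 ≈ 2.396 half-lives.
t = n × t½ = 2.396 × 42.1 ≈ 100.87 hours.

101 hours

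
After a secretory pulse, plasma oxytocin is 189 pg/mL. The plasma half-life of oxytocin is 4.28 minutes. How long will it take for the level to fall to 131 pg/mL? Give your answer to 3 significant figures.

Fraction remaining = 131/189 ≈ 0.69312.
n = log₂(189/131) = ln(1.4427)/ln 2 ≈ 0.52882 half-lives.
t = n × t½ = 0.52882 × 4.28 ≈ 2.2633 minutes.

2.26 minutes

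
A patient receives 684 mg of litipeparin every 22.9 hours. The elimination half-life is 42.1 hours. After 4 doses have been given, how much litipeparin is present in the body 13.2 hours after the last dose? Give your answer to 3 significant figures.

1360 mg

The 4 doses were given 81.9, 59, 36.1, 13.2 hours ago.
Total = 684·(1/2)^(81.9/42.1) + 684·(1/2)^(59/42.1) + 684·(1/2)^(36.1/42.1) + 684·(1/2)^(13.2/42.1)
      = 177.6 + 258.93 + 377.51 + 550.39 ≈ 1364.4 mg.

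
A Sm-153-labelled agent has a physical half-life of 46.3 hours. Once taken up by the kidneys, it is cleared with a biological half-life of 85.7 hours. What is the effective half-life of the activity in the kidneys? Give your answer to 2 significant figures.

1/t_eff = 1/t_phys + 1/t_biol = 1/46.3 + 1/85.7 = 0.033267 per hour.
t_eff = 46.3 × 85.7 / (46.3 + 85.7) ≈ 30.06 hours.

30 hours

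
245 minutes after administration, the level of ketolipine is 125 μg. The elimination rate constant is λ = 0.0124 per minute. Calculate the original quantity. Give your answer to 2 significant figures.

t½ = ln 2 / λ = 0.69315 / 0.0124 ≈ 55.899 minutes.
Number of half-lives elapsed: n = 245/55.899 ≈ 4.3829.
A₀ = A × 2^n = 125 × 2^4.3829 = 125 × 20.863 ≈ 2607.9 μg.

2600 μg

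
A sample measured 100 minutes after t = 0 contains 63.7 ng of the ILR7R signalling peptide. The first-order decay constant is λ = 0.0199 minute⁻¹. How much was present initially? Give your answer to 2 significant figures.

t½ = ln 2 / λ = 0.69315 / 0.0199 ≈ 34.832 minutes.
Number of half-lives elapsed: n = 100/34.832 ≈ 2.871.
A₀ = A × 2^n = 63.7 × 2^2.871 = 63.7 × 7.3155 ≈ 466 ng.

470 ng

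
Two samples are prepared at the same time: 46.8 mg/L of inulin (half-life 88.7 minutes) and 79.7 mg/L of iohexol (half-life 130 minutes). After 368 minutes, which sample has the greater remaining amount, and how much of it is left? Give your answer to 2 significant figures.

iohexol, 11 mg/L

inulin: 46.8 × (1/2)^4.1488 ≈ 2.6383 mg/L.
iohexol: 79.7 × (1/2)^2.8308 ≈ 11.202 mg/L.
Iohexol has more remaining, at ≈ 11.202 mg/L.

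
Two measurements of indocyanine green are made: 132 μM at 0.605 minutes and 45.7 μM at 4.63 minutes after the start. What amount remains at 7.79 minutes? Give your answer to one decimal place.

Over Δt = 4.63 − 0.605 = 4.025 minutes, the level fell by a factor of 132/45.7 ≈ 2.8884.
n = log₂(2.8884) ≈ 1.5303 half-lives, so t½ = 4.025/1.5303 ≈ 2.6303 minutes.
From t = 4.63 to t = 7.79: 45.7 × (1/2)^((7.79−4.63)/2.6303) ≈ 19.873 μM.

19.9 μM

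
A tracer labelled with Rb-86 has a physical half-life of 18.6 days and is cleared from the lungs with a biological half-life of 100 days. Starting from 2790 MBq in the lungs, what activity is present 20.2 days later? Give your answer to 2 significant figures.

1/t_eff = 1/t_phys + 1/t_biol = 1/18.6 + 1/100 = 0.063763 per day.
t_eff = 18.6 × 100 / (18.6 + 100) ≈ 15.683 days.
Remaining = 2790 × (1/2)^(20.2/15.683) = 2790 × (1/2)^1.288 ≈ 1142.5 MBq.

1100 MBq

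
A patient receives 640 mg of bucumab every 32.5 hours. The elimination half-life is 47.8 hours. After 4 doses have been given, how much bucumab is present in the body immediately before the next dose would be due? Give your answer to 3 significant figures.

The 4 doses were given 130, 97.5, 65, 32.5 hours ago.
Total = 640·(1/2)^(130/47.8) + 640·(1/2)^(97.5/47.8) + 640·(1/2)^(65/47.8) + 640·(1/2)^(32.5/47.8)
      = 97.158 + 155.65 + 249.36 + 399.49 ≈ 901.66 mg.

902 mg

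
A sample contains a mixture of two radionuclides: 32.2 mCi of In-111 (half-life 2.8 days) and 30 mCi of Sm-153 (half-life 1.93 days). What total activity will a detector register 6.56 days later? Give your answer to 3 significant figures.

9.19 mCi

In-111: 32.2 × (1/2)^(6.56/2.8) = 32.2 × (1/2)^2.3429 ≈ 6.3472 mCi.
Sm-153: 30 × (1/2)^(6.56/1.93) = 30 × (1/2)^3.399 ≈ 2.844 mCi.
Total = 6.3472 + 2.844 ≈ 9.1913 mCi.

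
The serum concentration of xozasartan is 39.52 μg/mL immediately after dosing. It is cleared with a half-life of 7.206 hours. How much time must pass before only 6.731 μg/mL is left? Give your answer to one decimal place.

Fraction remaining = 6.731/39.52 ≈ 0.17032.
n = log₂(39.52/6.731) = ln(5.8713)/ln 2 ≈ 2.5537 half-lives.
t = n × t½ = 2.5537 × 7.206 ≈ 18.402 hours.

18.4 hours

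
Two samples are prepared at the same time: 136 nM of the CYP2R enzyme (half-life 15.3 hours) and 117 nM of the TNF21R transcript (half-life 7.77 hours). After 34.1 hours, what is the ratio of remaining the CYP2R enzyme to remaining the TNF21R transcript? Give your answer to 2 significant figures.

5.2

CYP2R enzyme: 136 × (1/2)^(34.1/15.3) = 136 × (1/2)^2.2288 ≈ 29.015 nM.
TNF21R transcript: 117 × (1/2)^(34.1/7.77) = 117 × (1/2)^4.3887 ≈ 5.5855 nM.
Ratio ≈ 29.015 / 5.5855 ≈ 5.1946.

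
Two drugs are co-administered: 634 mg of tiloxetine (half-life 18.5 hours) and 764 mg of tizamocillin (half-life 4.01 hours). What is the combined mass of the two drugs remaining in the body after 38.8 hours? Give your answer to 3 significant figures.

149 mg

tiloxetine: 634 × (1/2)^(38.8/18.5) = 634 × (1/2)^2.0973 ≈ 148.16 mg.
tizamocillin: 764 × (1/2)^(38.8/4.01) = 764 × (1/2)^9.6758 ≈ 0.93408 mg.
Total = 148.16 + 0.93408 ≈ 149.1 mg.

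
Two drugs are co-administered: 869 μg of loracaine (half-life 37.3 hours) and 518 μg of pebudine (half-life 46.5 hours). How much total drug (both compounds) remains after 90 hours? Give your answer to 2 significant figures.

300 μg

loracaine: 869 × (1/2)^(90/37.3) = 869 × (1/2)^2.4129 ≈ 163.18 μg.
pebudine: 518 × (1/2)^(90/46.5) = 518 × (1/2)^1.9355 ≈ 135.42 μg.
Total = 163.18 + 135.42 ≈ 298.61 μg.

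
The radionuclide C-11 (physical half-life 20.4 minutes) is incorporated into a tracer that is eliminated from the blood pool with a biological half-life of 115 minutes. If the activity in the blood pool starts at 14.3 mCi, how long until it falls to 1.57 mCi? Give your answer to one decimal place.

55.2 minutes

1/t_eff = 1/t_phys + 1/t_biol = 1/20.4 + 1/115 = 0.057715 per minute.
t_eff = 20.4 × 115 / (20.4 + 115) ≈ 17.326 minutes.
n = log₂(14.3/1.57) ≈ 3.1872; t = 3.1872 × 17.326 ≈ 55.222 minutes.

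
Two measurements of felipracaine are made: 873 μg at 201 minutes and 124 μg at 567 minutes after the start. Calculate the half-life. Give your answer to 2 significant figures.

Over Δt = 567 − 201 = 366 minutes, the level fell by a factor of 873/124 ≈ 7.0403.
n = log₂(7.0403) ≈ 2.8156 half-lives, so t½ = 366/2.8156 ≈ 129.99 minutes.

130 minutes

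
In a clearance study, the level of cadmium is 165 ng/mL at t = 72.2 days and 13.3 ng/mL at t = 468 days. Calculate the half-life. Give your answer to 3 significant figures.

Over Δt = 468 − 72.2 = 395.8 days, the level fell by a factor of 165/13.3 ≈ 12.406.
n = log₂(12.406) ≈ 3.633 half-lives, so t½ = 395.8/3.633 ≈ 108.95 days.

109 days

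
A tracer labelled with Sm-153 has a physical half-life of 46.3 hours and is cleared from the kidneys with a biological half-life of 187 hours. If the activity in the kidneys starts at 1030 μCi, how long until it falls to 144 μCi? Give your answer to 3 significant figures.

1/t_eff = 1/t_phys + 1/t_biol = 1/46.3 + 1/187 = 0.026946 per hour.
t_eff = 46.3 × 187 / (46.3 + 187) ≈ 37.111 hours.
n = log₂(1030/144) ≈ 2.8385; t = 2.8385 × 37.111 ≈ 105.34 hours.

105 hours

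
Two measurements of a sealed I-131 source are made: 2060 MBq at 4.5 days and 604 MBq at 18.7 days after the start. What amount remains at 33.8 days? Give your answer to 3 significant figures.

Over Δt = 18.7 − 4.5 = 14.2 days, the level fell by a factor of 2060/604 ≈ 3.4106.
n = log₂(3.4106) ≈ 1.77 half-lives, so t½ = 14.2/1.77 ≈ 8.0225 days.
From t = 18.7 to t = 33.8: 604 × (1/2)^((33.8−18.7)/8.0225) ≈ 163.85 MBq.

164 MBq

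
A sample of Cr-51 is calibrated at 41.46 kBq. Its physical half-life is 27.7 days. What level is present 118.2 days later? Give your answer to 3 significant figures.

Number of half-lives: n = 118.2/27.7 ≈ 4.2671.
Remaining = 41.46 × (1/2)^4.2671 = 41.46 × 0.051935 ≈ 2.1532 kBq.

2.15 kBq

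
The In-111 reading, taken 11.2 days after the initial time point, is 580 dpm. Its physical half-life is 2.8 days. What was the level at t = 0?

9280 dpm

Number of half-lives elapsed: n = 11.2/2.8 ≈ 4.
A₀ = A × 2^n = 580 × 2^4 = 580 × 16 ≈ 9280 dpm.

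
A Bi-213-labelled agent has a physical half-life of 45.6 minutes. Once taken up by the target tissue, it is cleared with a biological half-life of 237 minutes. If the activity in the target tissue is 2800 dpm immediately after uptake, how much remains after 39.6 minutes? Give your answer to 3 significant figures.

1370 dpm

1/t_eff = 1/t_phys + 1/t_biol = 1/45.6 + 1/237 = 0.026149 per minute.
t_eff = 45.6 × 237 / (45.6 + 237) ≈ 38.242 minutes.
Remaining = 2800 × (1/2)^(39.6/38.242) = 2800 × (1/2)^1.0355 ≈ 1366 dpm.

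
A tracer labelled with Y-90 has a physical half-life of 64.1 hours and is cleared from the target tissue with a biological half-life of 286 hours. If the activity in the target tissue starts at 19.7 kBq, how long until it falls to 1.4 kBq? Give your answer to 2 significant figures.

200 hours

1/t_eff = 1/t_phys + 1/t_biol = 1/64.1 + 1/286 = 0.019097 per hour.
t_eff = 64.1 × 286 / (64.1 + 286) ≈ 52.364 hours.
n = log₂(19.7/1.4) ≈ 3.8147; t = 3.8147 × 52.364 ≈ 199.75 hours.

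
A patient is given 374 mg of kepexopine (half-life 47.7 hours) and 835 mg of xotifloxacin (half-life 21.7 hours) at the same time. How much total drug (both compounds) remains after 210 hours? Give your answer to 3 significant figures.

18.7 mg

kepexopine: 374 × (1/2)^(210/47.7) = 374 × (1/2)^4.4025 ≈ 17.684 mg.
xotifloxacin: 835 × (1/2)^(210/21.7) = 835 × (1/2)^9.6774 ≈ 1.0197 mg.
Total = 17.684 + 1.0197 ≈ 18.704 mg.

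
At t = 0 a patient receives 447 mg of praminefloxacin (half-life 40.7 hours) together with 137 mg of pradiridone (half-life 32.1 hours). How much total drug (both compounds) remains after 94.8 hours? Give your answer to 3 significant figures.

praminefloxacin: 447 × (1/2)^(94.8/40.7) = 447 × (1/2)^2.3292 ≈ 88.948 mg.
pradiridone: 137 × (1/2)^(94.8/32.1) = 137 × (1/2)^2.9533 ≈ 17.689 mg.
Total = 88.948 + 17.689 ≈ 106.64 mg.

107 mg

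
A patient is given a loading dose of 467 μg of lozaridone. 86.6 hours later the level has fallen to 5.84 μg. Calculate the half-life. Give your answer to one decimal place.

A/A₀ = 5.84/467 ≈ 0.012505.
n = log₂(79.966) ≈ 6.3213 half-lives elapsed in 86.6 hours.
t½ = 86.6/6.3213 ≈ 13.7 hours.

13.7 hours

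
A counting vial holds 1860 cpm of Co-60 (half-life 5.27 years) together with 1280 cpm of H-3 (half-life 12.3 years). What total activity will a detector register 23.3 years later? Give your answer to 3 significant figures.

431 cpm

Co-60: 1860 × (1/2)^(23.3/5.27) = 1860 × (1/2)^4.4213 ≈ 86.813 cpm.
H-3: 1280 × (1/2)^(23.3/12.3) = 1280 × (1/2)^1.8943 ≈ 344.32 cpm.
Total = 86.813 + 344.32 ≈ 431.14 cpm.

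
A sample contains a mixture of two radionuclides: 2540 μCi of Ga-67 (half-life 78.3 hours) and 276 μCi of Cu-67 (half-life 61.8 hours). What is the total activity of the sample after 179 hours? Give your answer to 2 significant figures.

560 μCi

Ga-67: 2540 × (1/2)^(179/78.3) = 2540 × (1/2)^2.2861 ≈ 520.78 μCi.
Cu-67: 276 × (1/2)^(179/61.8) = 276 × (1/2)^2.8964 ≈ 37.068 μCi.
Total = 520.78 + 37.068 ≈ 557.85 μCi.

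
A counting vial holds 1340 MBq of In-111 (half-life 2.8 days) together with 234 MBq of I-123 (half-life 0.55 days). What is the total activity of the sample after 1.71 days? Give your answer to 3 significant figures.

In-111: 1340 × (1/2)^(1.71/2.8) = 1340 × (1/2)^0.61071 ≈ 877.53 MBq.
I-123: 234 × (1/2)^(1.71/0.55) = 234 × (1/2)^3.1091 ≈ 27.12 MBq.
Total = 877.53 + 27.12 ≈ 904.65 MBq.

905 MBq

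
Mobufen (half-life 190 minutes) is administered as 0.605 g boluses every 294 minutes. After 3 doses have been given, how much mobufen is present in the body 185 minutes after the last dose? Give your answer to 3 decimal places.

0.450 g

The 3 doses were given 773, 479, 185 minutes ago.
Total = 0.605·(1/2)^(773/190) + 0.605·(1/2)^(479/190) + 0.605·(1/2)^(185/190)
      = 0.036061 + 0.1054 + 0.30807 ≈ 0.44953 g.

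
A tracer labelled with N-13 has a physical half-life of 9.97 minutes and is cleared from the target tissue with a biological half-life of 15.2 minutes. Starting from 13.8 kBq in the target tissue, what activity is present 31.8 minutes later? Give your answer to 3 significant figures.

0.355 kBq

1/t_eff = 1/t_phys + 1/t_biol = 1/9.97 + 1/15.2 = 0.16609 per minute.
t_eff = 9.97 × 15.2 / (9.97 + 15.2) ≈ 6.0208 minutes.
Remaining = 13.8 × (1/2)^(31.8/6.0208) = 13.8 × (1/2)^5.2817 ≈ 0.35476 kBq.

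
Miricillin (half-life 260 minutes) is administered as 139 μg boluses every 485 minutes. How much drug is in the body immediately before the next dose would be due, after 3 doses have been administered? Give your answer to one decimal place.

51.5 μg

The 3 doses were given 1455, 970, 485 minutes ago.
Total = 139·(1/2)^(1455/260) + 139·(1/2)^(970/260) + 139·(1/2)^(485/260)
      = 2.8735 + 10.47 + 38.149 ≈ 51.492 μg.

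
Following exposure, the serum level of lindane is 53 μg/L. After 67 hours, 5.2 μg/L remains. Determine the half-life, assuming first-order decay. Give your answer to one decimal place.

20.0 hours

A/A₀ = 5.2/53 ≈ 0.098113.
n = log₂(10.192) ≈ 3.3494 half-lives elapsed in 67 hours.
t½ = 67/3.3494 ≈ 20.004 hours.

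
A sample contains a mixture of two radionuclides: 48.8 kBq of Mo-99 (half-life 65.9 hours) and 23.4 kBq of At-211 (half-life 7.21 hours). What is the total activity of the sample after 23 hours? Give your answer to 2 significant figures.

Mo-99: 48.8 × (1/2)^(23/65.9) = 48.8 × (1/2)^0.34901 ≈ 38.314 kBq.
At-211: 23.4 × (1/2)^(23/7.21) = 23.4 × (1/2)^3.19 ≈ 2.564 kBq.
Total = 38.314 + 2.564 ≈ 40.878 kBq.

41 kBq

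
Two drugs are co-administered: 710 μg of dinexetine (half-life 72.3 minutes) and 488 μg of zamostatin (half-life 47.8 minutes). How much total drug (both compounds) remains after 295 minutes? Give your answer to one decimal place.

dinexetine: 710 × (1/2)^(295/72.3) = 710 × (1/2)^4.0802 ≈ 41.975 μg.
zamostatin: 488 × (1/2)^(295/47.8) = 488 × (1/2)^6.1715 ≈ 6.7702 μg.
Total = 41.975 + 6.7702 ≈ 48.745 μg.

48.7 μg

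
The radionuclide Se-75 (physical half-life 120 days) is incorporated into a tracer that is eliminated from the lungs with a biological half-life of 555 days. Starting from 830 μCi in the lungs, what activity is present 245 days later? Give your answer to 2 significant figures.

1/t_eff = 1/t_phys + 1/t_biol = 1/120 + 1/555 = 0.010135 per day.
t_eff = 120 × 555 / (120 + 555) ≈ 98.667 days.
Remaining = 830 × (1/2)^(245/98.667) = 830 × (1/2)^2.4831 ≈ 148.45 μCi.

150 μCi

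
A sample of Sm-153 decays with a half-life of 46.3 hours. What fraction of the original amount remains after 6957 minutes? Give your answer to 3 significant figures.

0.176

6957 minutes = 115.95 hours.
n = 115.95/46.3 ≈ 2.5043 half-lives.
Fraction remaining = (1/2)^2.5043 ≈ 0.17625.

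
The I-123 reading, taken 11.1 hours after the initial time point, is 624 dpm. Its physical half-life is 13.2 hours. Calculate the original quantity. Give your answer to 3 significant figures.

1120 dpm

Number of half-lives elapsed: n = 11.1/13.2 ≈ 0.84091.
A₀ = A × 2^n = 624 × 2^0.84091 = 624 × 1.7912 ≈ 1117.7 dpm.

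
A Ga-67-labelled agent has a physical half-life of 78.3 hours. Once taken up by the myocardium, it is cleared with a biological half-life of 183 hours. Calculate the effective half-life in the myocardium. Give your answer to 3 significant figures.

54.8 hours

1/t_eff = 1/t_phys + 1/t_biol = 1/78.3 + 1/183 = 0.018236 per hour.
t_eff = 78.3 × 183 / (78.3 + 183) ≈ 54.837 hours.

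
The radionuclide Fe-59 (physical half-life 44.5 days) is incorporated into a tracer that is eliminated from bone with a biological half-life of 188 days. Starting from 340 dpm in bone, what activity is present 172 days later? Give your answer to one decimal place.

1/t_eff = 1/t_phys + 1/t_biol = 1/44.5 + 1/188 = 0.027791 per day.
t_eff = 44.5 × 188 / (44.5 + 188) ≈ 35.983 days.
Remaining = 340 × (1/2)^(172/35.983) = 340 × (1/2)^4.7801 ≈ 12.375 dpm.

12.4 dpm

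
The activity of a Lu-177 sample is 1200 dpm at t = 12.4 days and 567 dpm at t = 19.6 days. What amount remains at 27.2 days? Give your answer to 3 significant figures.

257 dpm

Over Δt = 19.6 − 12.4 = 7.2 days, the level fell by a factor of 1200/567 ≈ 2.1164.
n = log₂(2.1164) ≈ 1.0816 half-lives, so t½ = 7.2/1.0816 ≈ 6.6567 days.
From t = 19.6 to t = 27.2: 567 × (1/2)^((27.2−19.6)/6.6567) ≈ 256.98 dpm.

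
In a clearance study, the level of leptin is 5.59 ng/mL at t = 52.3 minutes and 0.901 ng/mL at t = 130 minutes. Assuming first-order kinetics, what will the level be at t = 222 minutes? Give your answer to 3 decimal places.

Over Δt = 130 − 52.3 = 77.7 minutes, the level fell by a factor of 5.59/0.901 ≈ 6.2042.
n = log₂(6.2042) ≈ 2.6332 half-lives, so t½ = 77.7/2.6332 ≈ 29.507 minutes.
From t = 130 to t = 222: 0.901 × (1/2)^((222−130)/29.507) ≈ 0.10379 ng/mL.

0.104 ng/mL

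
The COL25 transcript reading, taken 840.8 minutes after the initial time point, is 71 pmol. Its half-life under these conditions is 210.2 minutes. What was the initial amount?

1136 pmol

Number of half-lives elapsed: n = 840.8/210.2 ≈ 4.
A₀ = A × 2^n = 71 × 2^4 = 71 × 16 ≈ 1136 pmol.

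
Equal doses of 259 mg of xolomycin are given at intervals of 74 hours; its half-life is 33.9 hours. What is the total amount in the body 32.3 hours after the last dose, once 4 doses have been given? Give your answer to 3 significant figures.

171 mg

The 4 doses were given 254.3, 180.3, 106.3, 32.3 hours ago.
Total = 259·(1/2)^(254.3/33.9) + 259·(1/2)^(180.3/33.9) + 259·(1/2)^(106.3/33.9) + 259·(1/2)^(32.3/33.9)
      = 1.4293 + 6.49 + 29.469 + 133.81 ≈ 171.19 mg.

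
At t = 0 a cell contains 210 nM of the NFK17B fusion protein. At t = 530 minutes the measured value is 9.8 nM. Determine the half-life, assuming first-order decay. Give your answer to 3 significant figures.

A/A₀ = 9.8/210 ≈ 0.046667.
n = log₂(21.429) ≈ 4.4215 half-lives elapsed in 530 minutes.
t½ = 530/4.4215 ≈ 119.87 minutes.

120 minutes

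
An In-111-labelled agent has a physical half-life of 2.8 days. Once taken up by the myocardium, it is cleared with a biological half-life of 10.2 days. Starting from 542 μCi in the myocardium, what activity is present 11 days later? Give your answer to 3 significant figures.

1/t_eff = 1/t_phys + 1/t_biol = 1/2.8 + 1/10.2 = 0.45518 per day.
t_eff = 2.8 × 10.2 / (2.8 + 10.2) ≈ 2.1969 days.
Remaining = 542 × (1/2)^(11/2.1969) = 542 × (1/2)^5.007 ≈ 16.855 μCi.

16.9 μCi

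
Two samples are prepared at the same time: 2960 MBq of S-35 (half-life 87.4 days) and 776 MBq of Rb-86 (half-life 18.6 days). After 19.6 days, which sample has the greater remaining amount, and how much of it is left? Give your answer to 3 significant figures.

S-35, 2530 MBq

S-35: 2960 × (1/2)^0.22426 ≈ 2533.9 MBq.
Rb-86: 776 × (1/2)^1.0538 ≈ 373.81 MBq.
S-35 has more remaining, at ≈ 2533.9 MBq.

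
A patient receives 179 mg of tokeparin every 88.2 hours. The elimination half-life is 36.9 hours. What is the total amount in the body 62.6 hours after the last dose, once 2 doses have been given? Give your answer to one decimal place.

The 2 doses were given 150.8, 62.6 hours ago.
Total = 179·(1/2)^(150.8/36.9) + 179·(1/2)^(62.6/36.9)
      = 10.535 + 55.228 ≈ 65.763 mg.

65.8 mg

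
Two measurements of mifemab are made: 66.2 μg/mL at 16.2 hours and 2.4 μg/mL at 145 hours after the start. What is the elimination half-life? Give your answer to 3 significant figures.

Over Δt = 145 − 16.2 = 128.8 hours, the level fell by a factor of 66.2/2.4 ≈ 27.583.
n = log₂(27.583) ≈ 4.7857 half-lives, so t½ = 128.8/4.7857 ≈ 26.913 hours.

26.9 hours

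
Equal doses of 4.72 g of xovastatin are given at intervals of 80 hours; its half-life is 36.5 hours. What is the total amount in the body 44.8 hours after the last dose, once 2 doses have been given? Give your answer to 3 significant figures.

2.46 g

The 2 doses were given 124.8, 44.8 hours ago.
Total = 4.72·(1/2)^(124.8/36.5) + 4.72·(1/2)^(44.8/36.5)
      = 0.44123 + 2.0159 ≈ 2.4571 g.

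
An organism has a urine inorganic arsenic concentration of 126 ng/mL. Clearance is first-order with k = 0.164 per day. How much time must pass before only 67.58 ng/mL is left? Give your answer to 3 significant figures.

3.80 days

t½ = ln 2 / k = 0.69315 / 0.164 ≈ 4.2265 days.
Fraction remaining = 67.58/126 ≈ 0.53635.
n = log₂(126/67.58) = ln(1.8645)/ln 2 ≈ 0.89876 half-lives.
t = n × t½ = 0.89876 × 4.2265 ≈ 3.7986 days.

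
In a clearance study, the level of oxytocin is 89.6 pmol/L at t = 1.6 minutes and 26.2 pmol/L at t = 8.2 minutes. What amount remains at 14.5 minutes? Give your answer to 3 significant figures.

8.10 pmol/L

Over Δt = 8.2 − 1.6 = 6.6 minutes, the level fell by a factor of 89.6/26.2 ≈ 3.4198.
n = log₂(3.4198) ≈ 1.7739 half-lives, so t½ = 6.6/1.7739 ≈ 3.7205 minutes.
From t = 8.2 to t = 14.5: 26.2 × (1/2)^((14.5−8.2)/3.7205) ≈ 8.1015 pmol/L.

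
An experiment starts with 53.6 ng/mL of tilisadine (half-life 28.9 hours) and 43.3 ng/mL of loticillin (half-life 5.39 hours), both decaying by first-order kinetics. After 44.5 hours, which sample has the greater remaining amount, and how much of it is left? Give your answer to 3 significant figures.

tilisadine, 18.4 ng/mL

tilisadine: 53.6 × (1/2)^1.5398 ≈ 18.435 ng/mL.
loticillin: 43.3 × (1/2)^8.256 ≈ 0.14164 ng/mL.
Tilisadine has more remaining, at ≈ 18.435 ng/mL.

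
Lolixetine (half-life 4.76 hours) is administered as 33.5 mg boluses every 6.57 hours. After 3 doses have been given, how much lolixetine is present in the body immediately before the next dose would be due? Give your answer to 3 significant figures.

19.7 mg

The 3 doses were given 19.71, 13.14, 6.57 hours ago.
Total = 33.5·(1/2)^(19.71/4.76) + 33.5·(1/2)^(13.14/4.76) + 33.5·(1/2)^(6.57/4.76)
      = 1.8991 + 4.9437 + 12.869 ≈ 19.712 mg.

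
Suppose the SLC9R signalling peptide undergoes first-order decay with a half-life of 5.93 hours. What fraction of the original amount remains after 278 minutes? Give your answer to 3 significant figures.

0.582

278 minutes = 4.63333 hours.
n = 4.63333/5.93 ≈ 0.78134 half-lives.
Fraction remaining = (1/2)^0.78134 ≈ 0.58183.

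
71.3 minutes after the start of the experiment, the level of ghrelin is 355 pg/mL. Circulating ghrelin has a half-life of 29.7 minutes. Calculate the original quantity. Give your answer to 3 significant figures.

Number of half-lives elapsed: n = 71.3/29.7 ≈ 2.4007.
A₀ = A × 2^n = 355 × 2^2.4007 = 355 × 5.2805 ≈ 1874.6 pg/mL.

1870 pg/mL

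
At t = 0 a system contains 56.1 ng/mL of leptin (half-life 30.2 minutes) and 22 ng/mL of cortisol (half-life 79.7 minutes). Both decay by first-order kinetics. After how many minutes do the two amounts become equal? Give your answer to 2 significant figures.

66 minutes

Set 56.1·(1/2)^(t/30.2) = 22·(1/2)^(t/79.7).
Taking log₂: log₂(56.1/22) = t·(1/30.2 − 1/79.7).
log₂(2.55) = 1.3505; 1/30.2 − 1/79.7 = 0.020566.
t = 1.3505 / 0.020566 ≈ 65.668 minutes.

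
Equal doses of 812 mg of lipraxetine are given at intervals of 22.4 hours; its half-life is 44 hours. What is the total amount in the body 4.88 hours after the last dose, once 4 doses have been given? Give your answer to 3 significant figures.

1910 mg

The 4 doses were given 72.08, 49.68, 27.28, 4.88 hours ago.
Total = 812·(1/2)^(72.08/44) + 812·(1/2)^(49.68/44) + 812·(1/2)^(27.28/44) + 812·(1/2)^(4.88/44)
      = 260.86 + 371.25 + 528.34 + 751.92 ≈ 1912.4 mg.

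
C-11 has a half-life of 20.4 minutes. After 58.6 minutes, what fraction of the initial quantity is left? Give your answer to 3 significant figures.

n = 58.6/20.4 ≈ 2.8725 half-lives.
Fraction remaining = (1/2)^2.8725 ≈ 0.13655.

0.137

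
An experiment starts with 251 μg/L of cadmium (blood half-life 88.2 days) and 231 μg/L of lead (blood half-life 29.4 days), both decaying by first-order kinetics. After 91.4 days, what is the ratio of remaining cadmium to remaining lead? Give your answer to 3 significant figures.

4.57

cadmium: 251 × (1/2)^(91.4/88.2) = 251 × (1/2)^1.0363 ≈ 122.38 μg/L.
lead: 231 × (1/2)^(91.4/29.4) = 231 × (1/2)^3.1088 ≈ 26.777 μg/L.
Ratio ≈ 122.38 / 26.777 ≈ 4.5705.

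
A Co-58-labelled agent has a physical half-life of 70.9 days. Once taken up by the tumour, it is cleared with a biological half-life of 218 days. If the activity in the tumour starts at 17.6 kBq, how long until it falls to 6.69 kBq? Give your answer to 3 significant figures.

1/t_eff = 1/t_phys + 1/t_biol = 1/70.9 + 1/218 = 0.018692 per day.
t_eff = 70.9 × 218 / (70.9 + 218) ≈ 53.5 days.
n = log₂(17.6/6.69) ≈ 1.3955; t = 1.3955 × 53.5 ≈ 74.659 days.

74.7 days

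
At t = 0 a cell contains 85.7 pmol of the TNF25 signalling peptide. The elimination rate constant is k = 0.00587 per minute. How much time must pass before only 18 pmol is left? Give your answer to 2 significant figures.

270 minutes

t½ = ln 2 / k = 0.69315 / 0.00587 ≈ 118.08 minutes.
Fraction remaining = 18/85.7 ≈ 0.21004.
n = log₂(85.7/18) = ln(4.7611)/ln 2 ≈ 2.2513 half-lives.
t = n × t½ = 2.2513 × 118.08 ≈ 265.84 minutes.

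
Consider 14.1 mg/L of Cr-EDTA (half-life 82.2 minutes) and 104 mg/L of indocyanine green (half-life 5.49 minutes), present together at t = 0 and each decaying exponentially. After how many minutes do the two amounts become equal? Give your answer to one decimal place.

Set 14.1·(1/2)^(t/82.2) = 104·(1/2)^(t/5.49).
Taking log₂: log₂(14.1/104) = t·(1/82.2 − 1/5.49).
log₂(0.13558) = -2.8828; 1/82.2 − 1/5.49 = -0.16998.
t = -2.8828 / -0.16998 ≈ 16.959 minutes.

17.0 minutes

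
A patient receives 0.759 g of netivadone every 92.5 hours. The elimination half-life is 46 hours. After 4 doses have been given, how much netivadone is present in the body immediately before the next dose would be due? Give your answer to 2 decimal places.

The 4 doses were given 370, 277.5, 185, 92.5 hours ago.
Total = 0.759·(1/2)^(370/46) + 0.759·(1/2)^(277.5/46) + 0.759·(1/2)^(185/46) + 0.759·(1/2)^(92.5/46)
      = 0.0028768 + 0.011594 + 0.046728 + 0.18833 ≈ 0.24952 g.

0.25 g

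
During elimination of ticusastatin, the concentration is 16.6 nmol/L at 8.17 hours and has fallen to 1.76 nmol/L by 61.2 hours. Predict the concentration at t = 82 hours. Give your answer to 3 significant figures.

Over Δt = 61.2 − 8.17 = 53.03 hours, the level fell by a factor of 16.6/1.76 ≈ 9.4318.
n = log₂(9.4318) ≈ 3.2375 half-lives, so t½ = 53.03/3.2375 ≈ 16.38 hours.
From t = 61.2 to t = 82: 1.76 × (1/2)^((82−61.2)/16.38) ≈ 0.72987 nmol/L.

0.730 nmol/L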